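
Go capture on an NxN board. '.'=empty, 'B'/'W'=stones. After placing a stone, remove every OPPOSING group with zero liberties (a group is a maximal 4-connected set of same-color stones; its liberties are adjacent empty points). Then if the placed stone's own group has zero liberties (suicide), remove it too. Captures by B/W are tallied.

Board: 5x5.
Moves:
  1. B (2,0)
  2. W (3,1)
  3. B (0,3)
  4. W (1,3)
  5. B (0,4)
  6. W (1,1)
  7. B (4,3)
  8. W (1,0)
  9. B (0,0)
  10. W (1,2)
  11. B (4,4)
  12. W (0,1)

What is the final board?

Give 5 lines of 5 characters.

Answer: .W.BB
WWWW.
B....
.W...
...BB

Derivation:
Move 1: B@(2,0) -> caps B=0 W=0
Move 2: W@(3,1) -> caps B=0 W=0
Move 3: B@(0,3) -> caps B=0 W=0
Move 4: W@(1,3) -> caps B=0 W=0
Move 5: B@(0,4) -> caps B=0 W=0
Move 6: W@(1,1) -> caps B=0 W=0
Move 7: B@(4,3) -> caps B=0 W=0
Move 8: W@(1,0) -> caps B=0 W=0
Move 9: B@(0,0) -> caps B=0 W=0
Move 10: W@(1,2) -> caps B=0 W=0
Move 11: B@(4,4) -> caps B=0 W=0
Move 12: W@(0,1) -> caps B=0 W=1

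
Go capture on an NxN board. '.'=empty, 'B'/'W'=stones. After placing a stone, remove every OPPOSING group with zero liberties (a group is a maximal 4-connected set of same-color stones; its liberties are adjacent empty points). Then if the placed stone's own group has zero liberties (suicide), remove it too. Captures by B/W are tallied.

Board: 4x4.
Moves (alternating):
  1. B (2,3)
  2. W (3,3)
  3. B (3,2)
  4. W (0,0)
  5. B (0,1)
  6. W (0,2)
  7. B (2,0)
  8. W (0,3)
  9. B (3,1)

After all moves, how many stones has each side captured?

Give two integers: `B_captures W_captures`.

Answer: 1 0

Derivation:
Move 1: B@(2,3) -> caps B=0 W=0
Move 2: W@(3,3) -> caps B=0 W=0
Move 3: B@(3,2) -> caps B=1 W=0
Move 4: W@(0,0) -> caps B=1 W=0
Move 5: B@(0,1) -> caps B=1 W=0
Move 6: W@(0,2) -> caps B=1 W=0
Move 7: B@(2,0) -> caps B=1 W=0
Move 8: W@(0,3) -> caps B=1 W=0
Move 9: B@(3,1) -> caps B=1 W=0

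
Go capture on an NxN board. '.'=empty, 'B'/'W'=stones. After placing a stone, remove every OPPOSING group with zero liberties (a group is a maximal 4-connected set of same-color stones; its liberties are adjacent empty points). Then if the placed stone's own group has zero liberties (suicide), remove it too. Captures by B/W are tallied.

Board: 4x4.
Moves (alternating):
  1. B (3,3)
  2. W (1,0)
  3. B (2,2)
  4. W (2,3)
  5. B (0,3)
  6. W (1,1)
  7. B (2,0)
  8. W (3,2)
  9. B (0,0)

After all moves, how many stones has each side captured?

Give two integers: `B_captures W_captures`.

Answer: 0 1

Derivation:
Move 1: B@(3,3) -> caps B=0 W=0
Move 2: W@(1,0) -> caps B=0 W=0
Move 3: B@(2,2) -> caps B=0 W=0
Move 4: W@(2,3) -> caps B=0 W=0
Move 5: B@(0,3) -> caps B=0 W=0
Move 6: W@(1,1) -> caps B=0 W=0
Move 7: B@(2,0) -> caps B=0 W=0
Move 8: W@(3,2) -> caps B=0 W=1
Move 9: B@(0,0) -> caps B=0 W=1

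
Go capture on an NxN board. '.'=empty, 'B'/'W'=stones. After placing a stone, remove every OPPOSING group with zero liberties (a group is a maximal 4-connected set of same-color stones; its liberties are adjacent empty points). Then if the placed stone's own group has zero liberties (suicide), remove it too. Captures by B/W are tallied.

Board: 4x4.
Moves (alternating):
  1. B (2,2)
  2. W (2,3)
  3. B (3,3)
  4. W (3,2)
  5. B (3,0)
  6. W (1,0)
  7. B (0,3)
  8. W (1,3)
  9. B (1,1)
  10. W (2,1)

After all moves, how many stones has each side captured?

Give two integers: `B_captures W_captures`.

Move 1: B@(2,2) -> caps B=0 W=0
Move 2: W@(2,3) -> caps B=0 W=0
Move 3: B@(3,3) -> caps B=0 W=0
Move 4: W@(3,2) -> caps B=0 W=1
Move 5: B@(3,0) -> caps B=0 W=1
Move 6: W@(1,0) -> caps B=0 W=1
Move 7: B@(0,3) -> caps B=0 W=1
Move 8: W@(1,3) -> caps B=0 W=1
Move 9: B@(1,1) -> caps B=0 W=1
Move 10: W@(2,1) -> caps B=0 W=1

Answer: 0 1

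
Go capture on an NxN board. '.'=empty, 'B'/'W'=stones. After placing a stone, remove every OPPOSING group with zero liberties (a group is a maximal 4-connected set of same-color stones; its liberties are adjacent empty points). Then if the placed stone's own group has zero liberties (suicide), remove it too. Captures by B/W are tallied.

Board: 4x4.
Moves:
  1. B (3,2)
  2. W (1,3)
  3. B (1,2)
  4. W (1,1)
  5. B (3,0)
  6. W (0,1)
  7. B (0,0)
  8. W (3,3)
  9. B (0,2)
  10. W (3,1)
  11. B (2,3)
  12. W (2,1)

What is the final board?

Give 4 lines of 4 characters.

Answer: BWB.
.WBW
.W.B
BWB.

Derivation:
Move 1: B@(3,2) -> caps B=0 W=0
Move 2: W@(1,3) -> caps B=0 W=0
Move 3: B@(1,2) -> caps B=0 W=0
Move 4: W@(1,1) -> caps B=0 W=0
Move 5: B@(3,0) -> caps B=0 W=0
Move 6: W@(0,1) -> caps B=0 W=0
Move 7: B@(0,0) -> caps B=0 W=0
Move 8: W@(3,3) -> caps B=0 W=0
Move 9: B@(0,2) -> caps B=0 W=0
Move 10: W@(3,1) -> caps B=0 W=0
Move 11: B@(2,3) -> caps B=1 W=0
Move 12: W@(2,1) -> caps B=1 W=0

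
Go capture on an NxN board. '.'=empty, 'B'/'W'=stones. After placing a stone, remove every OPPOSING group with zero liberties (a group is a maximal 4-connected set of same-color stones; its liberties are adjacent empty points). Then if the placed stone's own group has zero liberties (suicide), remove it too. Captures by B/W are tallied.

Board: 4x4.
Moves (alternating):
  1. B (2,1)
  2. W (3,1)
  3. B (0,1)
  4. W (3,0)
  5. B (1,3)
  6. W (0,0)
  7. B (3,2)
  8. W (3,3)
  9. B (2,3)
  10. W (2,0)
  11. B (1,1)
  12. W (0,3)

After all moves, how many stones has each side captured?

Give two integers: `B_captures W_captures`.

Move 1: B@(2,1) -> caps B=0 W=0
Move 2: W@(3,1) -> caps B=0 W=0
Move 3: B@(0,1) -> caps B=0 W=0
Move 4: W@(3,0) -> caps B=0 W=0
Move 5: B@(1,3) -> caps B=0 W=0
Move 6: W@(0,0) -> caps B=0 W=0
Move 7: B@(3,2) -> caps B=0 W=0
Move 8: W@(3,3) -> caps B=0 W=0
Move 9: B@(2,3) -> caps B=1 W=0
Move 10: W@(2,0) -> caps B=1 W=0
Move 11: B@(1,1) -> caps B=1 W=0
Move 12: W@(0,3) -> caps B=1 W=0

Answer: 1 0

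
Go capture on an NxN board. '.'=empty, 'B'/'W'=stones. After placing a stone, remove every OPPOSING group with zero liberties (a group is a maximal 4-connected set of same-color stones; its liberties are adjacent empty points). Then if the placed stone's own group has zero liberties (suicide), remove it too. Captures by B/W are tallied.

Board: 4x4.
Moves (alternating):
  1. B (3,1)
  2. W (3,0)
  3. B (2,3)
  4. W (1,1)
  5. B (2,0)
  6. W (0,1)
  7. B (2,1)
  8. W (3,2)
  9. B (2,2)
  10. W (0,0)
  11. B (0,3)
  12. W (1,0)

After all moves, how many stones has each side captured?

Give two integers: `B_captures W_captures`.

Move 1: B@(3,1) -> caps B=0 W=0
Move 2: W@(3,0) -> caps B=0 W=0
Move 3: B@(2,3) -> caps B=0 W=0
Move 4: W@(1,1) -> caps B=0 W=0
Move 5: B@(2,0) -> caps B=1 W=0
Move 6: W@(0,1) -> caps B=1 W=0
Move 7: B@(2,1) -> caps B=1 W=0
Move 8: W@(3,2) -> caps B=1 W=0
Move 9: B@(2,2) -> caps B=1 W=0
Move 10: W@(0,0) -> caps B=1 W=0
Move 11: B@(0,3) -> caps B=1 W=0
Move 12: W@(1,0) -> caps B=1 W=0

Answer: 1 0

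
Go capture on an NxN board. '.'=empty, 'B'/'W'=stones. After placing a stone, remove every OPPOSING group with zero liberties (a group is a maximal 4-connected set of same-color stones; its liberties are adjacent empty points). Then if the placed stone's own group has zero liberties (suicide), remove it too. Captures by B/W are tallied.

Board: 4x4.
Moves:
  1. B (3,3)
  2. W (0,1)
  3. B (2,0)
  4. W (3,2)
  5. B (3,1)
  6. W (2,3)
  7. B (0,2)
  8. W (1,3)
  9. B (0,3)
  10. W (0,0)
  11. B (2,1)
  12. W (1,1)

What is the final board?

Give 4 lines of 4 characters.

Move 1: B@(3,3) -> caps B=0 W=0
Move 2: W@(0,1) -> caps B=0 W=0
Move 3: B@(2,0) -> caps B=0 W=0
Move 4: W@(3,2) -> caps B=0 W=0
Move 5: B@(3,1) -> caps B=0 W=0
Move 6: W@(2,3) -> caps B=0 W=1
Move 7: B@(0,2) -> caps B=0 W=1
Move 8: W@(1,3) -> caps B=0 W=1
Move 9: B@(0,3) -> caps B=0 W=1
Move 10: W@(0,0) -> caps B=0 W=1
Move 11: B@(2,1) -> caps B=0 W=1
Move 12: W@(1,1) -> caps B=0 W=1

Answer: WWBB
.W.W
BB.W
.BW.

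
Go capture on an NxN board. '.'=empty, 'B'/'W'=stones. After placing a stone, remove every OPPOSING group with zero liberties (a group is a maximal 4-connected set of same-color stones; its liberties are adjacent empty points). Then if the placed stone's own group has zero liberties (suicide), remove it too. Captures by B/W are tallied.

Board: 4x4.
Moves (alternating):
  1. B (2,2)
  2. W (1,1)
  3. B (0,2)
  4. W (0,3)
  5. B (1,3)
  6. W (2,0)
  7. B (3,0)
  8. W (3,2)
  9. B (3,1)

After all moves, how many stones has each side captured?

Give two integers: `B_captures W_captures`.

Move 1: B@(2,2) -> caps B=0 W=0
Move 2: W@(1,1) -> caps B=0 W=0
Move 3: B@(0,2) -> caps B=0 W=0
Move 4: W@(0,3) -> caps B=0 W=0
Move 5: B@(1,3) -> caps B=1 W=0
Move 6: W@(2,0) -> caps B=1 W=0
Move 7: B@(3,0) -> caps B=1 W=0
Move 8: W@(3,2) -> caps B=1 W=0
Move 9: B@(3,1) -> caps B=1 W=0

Answer: 1 0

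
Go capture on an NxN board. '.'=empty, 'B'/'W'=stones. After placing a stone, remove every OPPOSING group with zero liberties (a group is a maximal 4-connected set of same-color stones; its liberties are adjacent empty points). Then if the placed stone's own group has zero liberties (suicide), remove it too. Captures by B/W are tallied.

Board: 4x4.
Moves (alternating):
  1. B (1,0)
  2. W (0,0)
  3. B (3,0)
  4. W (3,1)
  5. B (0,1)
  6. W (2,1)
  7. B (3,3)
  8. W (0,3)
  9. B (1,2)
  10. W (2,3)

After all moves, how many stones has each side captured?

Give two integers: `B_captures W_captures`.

Move 1: B@(1,0) -> caps B=0 W=0
Move 2: W@(0,0) -> caps B=0 W=0
Move 3: B@(3,0) -> caps B=0 W=0
Move 4: W@(3,1) -> caps B=0 W=0
Move 5: B@(0,1) -> caps B=1 W=0
Move 6: W@(2,1) -> caps B=1 W=0
Move 7: B@(3,3) -> caps B=1 W=0
Move 8: W@(0,3) -> caps B=1 W=0
Move 9: B@(1,2) -> caps B=1 W=0
Move 10: W@(2,3) -> caps B=1 W=0

Answer: 1 0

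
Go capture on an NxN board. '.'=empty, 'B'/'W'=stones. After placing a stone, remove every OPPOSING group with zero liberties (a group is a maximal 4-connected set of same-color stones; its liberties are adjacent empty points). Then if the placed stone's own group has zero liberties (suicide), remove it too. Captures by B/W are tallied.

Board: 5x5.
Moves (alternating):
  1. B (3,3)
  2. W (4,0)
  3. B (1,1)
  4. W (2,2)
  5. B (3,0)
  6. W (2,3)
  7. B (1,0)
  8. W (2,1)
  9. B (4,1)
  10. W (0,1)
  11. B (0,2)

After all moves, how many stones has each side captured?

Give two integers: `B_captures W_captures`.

Answer: 1 0

Derivation:
Move 1: B@(3,3) -> caps B=0 W=0
Move 2: W@(4,0) -> caps B=0 W=0
Move 3: B@(1,1) -> caps B=0 W=0
Move 4: W@(2,2) -> caps B=0 W=0
Move 5: B@(3,0) -> caps B=0 W=0
Move 6: W@(2,3) -> caps B=0 W=0
Move 7: B@(1,0) -> caps B=0 W=0
Move 8: W@(2,1) -> caps B=0 W=0
Move 9: B@(4,1) -> caps B=1 W=0
Move 10: W@(0,1) -> caps B=1 W=0
Move 11: B@(0,2) -> caps B=1 W=0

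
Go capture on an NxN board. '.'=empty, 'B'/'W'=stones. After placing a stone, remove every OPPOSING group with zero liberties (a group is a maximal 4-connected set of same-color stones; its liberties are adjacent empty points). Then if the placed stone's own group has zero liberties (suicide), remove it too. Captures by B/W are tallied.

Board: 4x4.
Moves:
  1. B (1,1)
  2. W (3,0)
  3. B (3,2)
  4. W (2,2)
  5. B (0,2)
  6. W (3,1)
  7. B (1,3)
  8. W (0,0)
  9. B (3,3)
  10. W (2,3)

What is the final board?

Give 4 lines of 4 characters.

Move 1: B@(1,1) -> caps B=0 W=0
Move 2: W@(3,0) -> caps B=0 W=0
Move 3: B@(3,2) -> caps B=0 W=0
Move 4: W@(2,2) -> caps B=0 W=0
Move 5: B@(0,2) -> caps B=0 W=0
Move 6: W@(3,1) -> caps B=0 W=0
Move 7: B@(1,3) -> caps B=0 W=0
Move 8: W@(0,0) -> caps B=0 W=0
Move 9: B@(3,3) -> caps B=0 W=0
Move 10: W@(2,3) -> caps B=0 W=2

Answer: W.B.
.B.B
..WW
WW..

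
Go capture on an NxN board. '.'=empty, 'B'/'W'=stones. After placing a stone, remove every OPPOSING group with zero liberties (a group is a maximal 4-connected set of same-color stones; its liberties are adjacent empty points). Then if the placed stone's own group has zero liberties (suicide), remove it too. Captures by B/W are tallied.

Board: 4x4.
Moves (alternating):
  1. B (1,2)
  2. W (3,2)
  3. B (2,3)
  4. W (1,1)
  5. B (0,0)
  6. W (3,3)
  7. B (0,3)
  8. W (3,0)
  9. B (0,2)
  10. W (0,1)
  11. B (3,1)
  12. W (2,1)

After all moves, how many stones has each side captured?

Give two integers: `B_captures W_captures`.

Move 1: B@(1,2) -> caps B=0 W=0
Move 2: W@(3,2) -> caps B=0 W=0
Move 3: B@(2,3) -> caps B=0 W=0
Move 4: W@(1,1) -> caps B=0 W=0
Move 5: B@(0,0) -> caps B=0 W=0
Move 6: W@(3,3) -> caps B=0 W=0
Move 7: B@(0,3) -> caps B=0 W=0
Move 8: W@(3,0) -> caps B=0 W=0
Move 9: B@(0,2) -> caps B=0 W=0
Move 10: W@(0,1) -> caps B=0 W=0
Move 11: B@(3,1) -> caps B=0 W=0
Move 12: W@(2,1) -> caps B=0 W=1

Answer: 0 1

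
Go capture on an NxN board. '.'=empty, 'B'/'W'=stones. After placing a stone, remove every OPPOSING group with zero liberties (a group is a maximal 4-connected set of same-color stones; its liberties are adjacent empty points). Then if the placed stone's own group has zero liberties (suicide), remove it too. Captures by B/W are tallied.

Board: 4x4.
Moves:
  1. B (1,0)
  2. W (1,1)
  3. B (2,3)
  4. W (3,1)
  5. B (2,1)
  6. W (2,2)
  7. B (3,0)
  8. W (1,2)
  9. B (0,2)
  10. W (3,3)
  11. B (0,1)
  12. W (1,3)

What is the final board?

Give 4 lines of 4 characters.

Move 1: B@(1,0) -> caps B=0 W=0
Move 2: W@(1,1) -> caps B=0 W=0
Move 3: B@(2,3) -> caps B=0 W=0
Move 4: W@(3,1) -> caps B=0 W=0
Move 5: B@(2,1) -> caps B=0 W=0
Move 6: W@(2,2) -> caps B=0 W=0
Move 7: B@(3,0) -> caps B=0 W=0
Move 8: W@(1,2) -> caps B=0 W=0
Move 9: B@(0,2) -> caps B=0 W=0
Move 10: W@(3,3) -> caps B=0 W=0
Move 11: B@(0,1) -> caps B=0 W=0
Move 12: W@(1,3) -> caps B=0 W=1

Answer: .BB.
BWWW
.BW.
BW.W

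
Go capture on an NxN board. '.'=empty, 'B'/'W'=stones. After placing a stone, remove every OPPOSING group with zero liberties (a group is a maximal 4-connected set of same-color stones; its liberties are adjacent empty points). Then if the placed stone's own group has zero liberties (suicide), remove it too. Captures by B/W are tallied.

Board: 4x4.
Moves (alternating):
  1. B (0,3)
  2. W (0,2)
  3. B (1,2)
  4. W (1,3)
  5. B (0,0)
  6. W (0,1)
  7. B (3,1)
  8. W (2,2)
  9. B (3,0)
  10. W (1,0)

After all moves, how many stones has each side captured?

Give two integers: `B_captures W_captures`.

Move 1: B@(0,3) -> caps B=0 W=0
Move 2: W@(0,2) -> caps B=0 W=0
Move 3: B@(1,2) -> caps B=0 W=0
Move 4: W@(1,3) -> caps B=0 W=1
Move 5: B@(0,0) -> caps B=0 W=1
Move 6: W@(0,1) -> caps B=0 W=1
Move 7: B@(3,1) -> caps B=0 W=1
Move 8: W@(2,2) -> caps B=0 W=1
Move 9: B@(3,0) -> caps B=0 W=1
Move 10: W@(1,0) -> caps B=0 W=2

Answer: 0 2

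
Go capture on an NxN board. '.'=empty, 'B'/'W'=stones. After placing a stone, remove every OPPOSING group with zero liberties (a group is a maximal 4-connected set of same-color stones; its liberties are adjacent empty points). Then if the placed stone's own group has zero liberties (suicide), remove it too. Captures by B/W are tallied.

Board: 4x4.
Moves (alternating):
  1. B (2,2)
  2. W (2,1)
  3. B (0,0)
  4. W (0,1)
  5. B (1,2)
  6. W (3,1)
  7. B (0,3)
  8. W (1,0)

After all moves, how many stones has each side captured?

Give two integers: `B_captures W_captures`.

Move 1: B@(2,2) -> caps B=0 W=0
Move 2: W@(2,1) -> caps B=0 W=0
Move 3: B@(0,0) -> caps B=0 W=0
Move 4: W@(0,1) -> caps B=0 W=0
Move 5: B@(1,2) -> caps B=0 W=0
Move 6: W@(3,1) -> caps B=0 W=0
Move 7: B@(0,3) -> caps B=0 W=0
Move 8: W@(1,0) -> caps B=0 W=1

Answer: 0 1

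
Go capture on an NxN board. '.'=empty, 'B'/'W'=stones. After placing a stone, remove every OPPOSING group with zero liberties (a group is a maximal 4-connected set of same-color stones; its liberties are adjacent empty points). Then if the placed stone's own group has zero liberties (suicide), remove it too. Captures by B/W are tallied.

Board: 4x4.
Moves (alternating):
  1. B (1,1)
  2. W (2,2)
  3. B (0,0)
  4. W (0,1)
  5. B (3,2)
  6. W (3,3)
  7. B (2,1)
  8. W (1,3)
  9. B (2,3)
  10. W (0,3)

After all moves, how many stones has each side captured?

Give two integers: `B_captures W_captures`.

Move 1: B@(1,1) -> caps B=0 W=0
Move 2: W@(2,2) -> caps B=0 W=0
Move 3: B@(0,0) -> caps B=0 W=0
Move 4: W@(0,1) -> caps B=0 W=0
Move 5: B@(3,2) -> caps B=0 W=0
Move 6: W@(3,3) -> caps B=0 W=0
Move 7: B@(2,1) -> caps B=0 W=0
Move 8: W@(1,3) -> caps B=0 W=0
Move 9: B@(2,3) -> caps B=1 W=0
Move 10: W@(0,3) -> caps B=1 W=0

Answer: 1 0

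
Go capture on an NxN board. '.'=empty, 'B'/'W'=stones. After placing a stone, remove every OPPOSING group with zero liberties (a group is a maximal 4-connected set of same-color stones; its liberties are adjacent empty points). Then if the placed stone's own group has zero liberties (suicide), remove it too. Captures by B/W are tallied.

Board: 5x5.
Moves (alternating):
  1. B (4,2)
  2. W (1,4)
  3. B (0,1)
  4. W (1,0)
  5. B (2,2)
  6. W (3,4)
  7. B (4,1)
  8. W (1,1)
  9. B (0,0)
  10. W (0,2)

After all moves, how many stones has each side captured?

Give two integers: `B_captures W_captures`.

Move 1: B@(4,2) -> caps B=0 W=0
Move 2: W@(1,4) -> caps B=0 W=0
Move 3: B@(0,1) -> caps B=0 W=0
Move 4: W@(1,0) -> caps B=0 W=0
Move 5: B@(2,2) -> caps B=0 W=0
Move 6: W@(3,4) -> caps B=0 W=0
Move 7: B@(4,1) -> caps B=0 W=0
Move 8: W@(1,1) -> caps B=0 W=0
Move 9: B@(0,0) -> caps B=0 W=0
Move 10: W@(0,2) -> caps B=0 W=2

Answer: 0 2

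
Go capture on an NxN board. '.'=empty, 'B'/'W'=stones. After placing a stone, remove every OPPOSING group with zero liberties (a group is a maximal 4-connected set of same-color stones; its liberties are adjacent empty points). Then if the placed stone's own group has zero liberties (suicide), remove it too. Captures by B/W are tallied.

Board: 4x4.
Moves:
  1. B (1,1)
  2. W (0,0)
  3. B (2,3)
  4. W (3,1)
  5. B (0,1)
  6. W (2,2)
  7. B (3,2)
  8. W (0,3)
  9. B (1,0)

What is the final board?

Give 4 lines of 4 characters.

Answer: .B.W
BB..
..WB
.WB.

Derivation:
Move 1: B@(1,1) -> caps B=0 W=0
Move 2: W@(0,0) -> caps B=0 W=0
Move 3: B@(2,3) -> caps B=0 W=0
Move 4: W@(3,1) -> caps B=0 W=0
Move 5: B@(0,1) -> caps B=0 W=0
Move 6: W@(2,2) -> caps B=0 W=0
Move 7: B@(3,2) -> caps B=0 W=0
Move 8: W@(0,3) -> caps B=0 W=0
Move 9: B@(1,0) -> caps B=1 W=0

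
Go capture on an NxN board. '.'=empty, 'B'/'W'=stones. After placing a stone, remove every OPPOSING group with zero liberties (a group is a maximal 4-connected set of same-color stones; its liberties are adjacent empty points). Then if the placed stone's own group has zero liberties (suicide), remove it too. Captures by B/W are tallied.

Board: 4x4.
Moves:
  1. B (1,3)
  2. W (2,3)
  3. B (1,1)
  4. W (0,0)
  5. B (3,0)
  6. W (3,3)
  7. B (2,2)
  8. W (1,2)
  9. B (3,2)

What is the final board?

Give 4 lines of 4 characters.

Answer: W...
.BWB
..B.
B.B.

Derivation:
Move 1: B@(1,3) -> caps B=0 W=0
Move 2: W@(2,3) -> caps B=0 W=0
Move 3: B@(1,1) -> caps B=0 W=0
Move 4: W@(0,0) -> caps B=0 W=0
Move 5: B@(3,0) -> caps B=0 W=0
Move 6: W@(3,3) -> caps B=0 W=0
Move 7: B@(2,2) -> caps B=0 W=0
Move 8: W@(1,2) -> caps B=0 W=0
Move 9: B@(3,2) -> caps B=2 W=0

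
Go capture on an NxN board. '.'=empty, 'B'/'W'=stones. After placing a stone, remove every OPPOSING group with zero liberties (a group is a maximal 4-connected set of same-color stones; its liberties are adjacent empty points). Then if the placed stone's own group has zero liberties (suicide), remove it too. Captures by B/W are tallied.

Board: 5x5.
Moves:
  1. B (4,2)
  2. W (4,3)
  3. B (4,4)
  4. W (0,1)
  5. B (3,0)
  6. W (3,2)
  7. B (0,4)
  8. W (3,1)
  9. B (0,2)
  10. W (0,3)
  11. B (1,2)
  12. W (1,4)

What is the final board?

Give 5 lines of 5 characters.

Answer: .WBW.
..B.W
.....
BWW..
..BWB

Derivation:
Move 1: B@(4,2) -> caps B=0 W=0
Move 2: W@(4,3) -> caps B=0 W=0
Move 3: B@(4,4) -> caps B=0 W=0
Move 4: W@(0,1) -> caps B=0 W=0
Move 5: B@(3,0) -> caps B=0 W=0
Move 6: W@(3,2) -> caps B=0 W=0
Move 7: B@(0,4) -> caps B=0 W=0
Move 8: W@(3,1) -> caps B=0 W=0
Move 9: B@(0,2) -> caps B=0 W=0
Move 10: W@(0,3) -> caps B=0 W=0
Move 11: B@(1,2) -> caps B=0 W=0
Move 12: W@(1,4) -> caps B=0 W=1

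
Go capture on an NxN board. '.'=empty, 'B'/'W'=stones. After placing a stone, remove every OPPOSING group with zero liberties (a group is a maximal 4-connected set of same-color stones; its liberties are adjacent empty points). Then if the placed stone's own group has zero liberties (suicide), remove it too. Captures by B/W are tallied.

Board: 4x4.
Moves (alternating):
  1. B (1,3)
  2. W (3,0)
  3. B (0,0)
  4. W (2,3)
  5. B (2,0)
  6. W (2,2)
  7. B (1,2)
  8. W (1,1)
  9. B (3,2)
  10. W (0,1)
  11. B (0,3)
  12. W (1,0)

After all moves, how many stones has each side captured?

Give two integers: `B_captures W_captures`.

Answer: 0 1

Derivation:
Move 1: B@(1,3) -> caps B=0 W=0
Move 2: W@(3,0) -> caps B=0 W=0
Move 3: B@(0,0) -> caps B=0 W=0
Move 4: W@(2,3) -> caps B=0 W=0
Move 5: B@(2,0) -> caps B=0 W=0
Move 6: W@(2,2) -> caps B=0 W=0
Move 7: B@(1,2) -> caps B=0 W=0
Move 8: W@(1,1) -> caps B=0 W=0
Move 9: B@(3,2) -> caps B=0 W=0
Move 10: W@(0,1) -> caps B=0 W=0
Move 11: B@(0,3) -> caps B=0 W=0
Move 12: W@(1,0) -> caps B=0 W=1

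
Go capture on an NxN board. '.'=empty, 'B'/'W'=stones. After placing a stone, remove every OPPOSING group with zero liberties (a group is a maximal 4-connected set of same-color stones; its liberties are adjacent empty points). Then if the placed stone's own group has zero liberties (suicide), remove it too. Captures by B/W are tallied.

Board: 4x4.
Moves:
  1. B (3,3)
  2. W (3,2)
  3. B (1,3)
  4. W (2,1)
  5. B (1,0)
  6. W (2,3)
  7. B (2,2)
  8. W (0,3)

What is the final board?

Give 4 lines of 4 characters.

Answer: ...W
B..B
.WBW
..W.

Derivation:
Move 1: B@(3,3) -> caps B=0 W=0
Move 2: W@(3,2) -> caps B=0 W=0
Move 3: B@(1,3) -> caps B=0 W=0
Move 4: W@(2,1) -> caps B=0 W=0
Move 5: B@(1,0) -> caps B=0 W=0
Move 6: W@(2,3) -> caps B=0 W=1
Move 7: B@(2,2) -> caps B=0 W=1
Move 8: W@(0,3) -> caps B=0 W=1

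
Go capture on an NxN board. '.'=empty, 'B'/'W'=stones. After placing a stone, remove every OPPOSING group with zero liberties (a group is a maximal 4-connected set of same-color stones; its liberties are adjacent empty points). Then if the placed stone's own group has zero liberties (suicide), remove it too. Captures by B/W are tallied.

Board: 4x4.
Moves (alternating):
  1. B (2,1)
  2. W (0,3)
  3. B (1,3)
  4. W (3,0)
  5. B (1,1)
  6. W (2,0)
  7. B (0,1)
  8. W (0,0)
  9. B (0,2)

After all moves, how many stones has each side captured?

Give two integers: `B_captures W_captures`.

Move 1: B@(2,1) -> caps B=0 W=0
Move 2: W@(0,3) -> caps B=0 W=0
Move 3: B@(1,3) -> caps B=0 W=0
Move 4: W@(3,0) -> caps B=0 W=0
Move 5: B@(1,1) -> caps B=0 W=0
Move 6: W@(2,0) -> caps B=0 W=0
Move 7: B@(0,1) -> caps B=0 W=0
Move 8: W@(0,0) -> caps B=0 W=0
Move 9: B@(0,2) -> caps B=1 W=0

Answer: 1 0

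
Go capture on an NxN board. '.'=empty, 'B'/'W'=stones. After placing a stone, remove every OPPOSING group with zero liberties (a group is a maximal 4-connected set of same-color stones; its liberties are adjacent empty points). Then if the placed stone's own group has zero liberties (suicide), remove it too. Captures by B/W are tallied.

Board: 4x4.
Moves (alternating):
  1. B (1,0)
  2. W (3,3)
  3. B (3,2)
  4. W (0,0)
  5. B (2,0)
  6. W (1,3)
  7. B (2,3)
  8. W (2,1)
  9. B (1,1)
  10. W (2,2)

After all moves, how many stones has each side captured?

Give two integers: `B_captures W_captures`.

Move 1: B@(1,0) -> caps B=0 W=0
Move 2: W@(3,3) -> caps B=0 W=0
Move 3: B@(3,2) -> caps B=0 W=0
Move 4: W@(0,0) -> caps B=0 W=0
Move 5: B@(2,0) -> caps B=0 W=0
Move 6: W@(1,3) -> caps B=0 W=0
Move 7: B@(2,3) -> caps B=1 W=0
Move 8: W@(2,1) -> caps B=1 W=0
Move 9: B@(1,1) -> caps B=1 W=0
Move 10: W@(2,2) -> caps B=1 W=0

Answer: 1 0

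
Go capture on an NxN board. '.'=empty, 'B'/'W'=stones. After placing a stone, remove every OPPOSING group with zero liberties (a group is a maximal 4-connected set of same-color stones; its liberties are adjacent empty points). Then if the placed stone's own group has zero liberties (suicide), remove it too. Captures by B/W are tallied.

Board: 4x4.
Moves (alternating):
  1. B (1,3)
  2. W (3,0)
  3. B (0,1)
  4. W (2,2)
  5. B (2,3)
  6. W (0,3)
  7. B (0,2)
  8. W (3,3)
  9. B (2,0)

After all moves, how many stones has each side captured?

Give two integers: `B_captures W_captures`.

Move 1: B@(1,3) -> caps B=0 W=0
Move 2: W@(3,0) -> caps B=0 W=0
Move 3: B@(0,1) -> caps B=0 W=0
Move 4: W@(2,2) -> caps B=0 W=0
Move 5: B@(2,3) -> caps B=0 W=0
Move 6: W@(0,3) -> caps B=0 W=0
Move 7: B@(0,2) -> caps B=1 W=0
Move 8: W@(3,3) -> caps B=1 W=0
Move 9: B@(2,0) -> caps B=1 W=0

Answer: 1 0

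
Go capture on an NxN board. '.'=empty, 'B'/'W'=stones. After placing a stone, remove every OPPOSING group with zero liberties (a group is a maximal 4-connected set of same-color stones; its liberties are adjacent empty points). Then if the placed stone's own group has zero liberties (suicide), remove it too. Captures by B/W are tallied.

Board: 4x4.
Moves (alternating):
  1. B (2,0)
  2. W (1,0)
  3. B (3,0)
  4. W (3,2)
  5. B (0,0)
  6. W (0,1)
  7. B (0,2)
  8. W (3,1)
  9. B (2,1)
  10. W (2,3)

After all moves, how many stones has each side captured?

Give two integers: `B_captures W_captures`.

Answer: 0 1

Derivation:
Move 1: B@(2,0) -> caps B=0 W=0
Move 2: W@(1,0) -> caps B=0 W=0
Move 3: B@(3,0) -> caps B=0 W=0
Move 4: W@(3,2) -> caps B=0 W=0
Move 5: B@(0,0) -> caps B=0 W=0
Move 6: W@(0,1) -> caps B=0 W=1
Move 7: B@(0,2) -> caps B=0 W=1
Move 8: W@(3,1) -> caps B=0 W=1
Move 9: B@(2,1) -> caps B=0 W=1
Move 10: W@(2,3) -> caps B=0 W=1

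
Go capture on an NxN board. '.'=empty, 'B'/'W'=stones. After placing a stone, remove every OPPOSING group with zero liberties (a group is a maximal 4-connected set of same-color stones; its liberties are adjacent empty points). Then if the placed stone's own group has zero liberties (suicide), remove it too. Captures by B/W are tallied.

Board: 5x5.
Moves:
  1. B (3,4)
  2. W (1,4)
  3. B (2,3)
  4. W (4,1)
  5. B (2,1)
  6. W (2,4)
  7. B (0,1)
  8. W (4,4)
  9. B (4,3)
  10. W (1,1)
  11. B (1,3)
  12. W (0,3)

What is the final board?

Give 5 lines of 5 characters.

Move 1: B@(3,4) -> caps B=0 W=0
Move 2: W@(1,4) -> caps B=0 W=0
Move 3: B@(2,3) -> caps B=0 W=0
Move 4: W@(4,1) -> caps B=0 W=0
Move 5: B@(2,1) -> caps B=0 W=0
Move 6: W@(2,4) -> caps B=0 W=0
Move 7: B@(0,1) -> caps B=0 W=0
Move 8: W@(4,4) -> caps B=0 W=0
Move 9: B@(4,3) -> caps B=1 W=0
Move 10: W@(1,1) -> caps B=1 W=0
Move 11: B@(1,3) -> caps B=1 W=0
Move 12: W@(0,3) -> caps B=1 W=0

Answer: .B.W.
.W.BW
.B.BW
....B
.W.B.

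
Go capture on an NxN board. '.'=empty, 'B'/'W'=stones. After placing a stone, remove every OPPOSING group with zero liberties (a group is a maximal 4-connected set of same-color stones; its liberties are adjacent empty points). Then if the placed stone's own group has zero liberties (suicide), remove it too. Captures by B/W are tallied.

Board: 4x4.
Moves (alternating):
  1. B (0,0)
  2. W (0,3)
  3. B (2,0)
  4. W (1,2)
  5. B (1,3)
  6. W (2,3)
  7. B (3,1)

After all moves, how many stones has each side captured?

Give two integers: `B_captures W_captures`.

Answer: 0 1

Derivation:
Move 1: B@(0,0) -> caps B=0 W=0
Move 2: W@(0,3) -> caps B=0 W=0
Move 3: B@(2,0) -> caps B=0 W=0
Move 4: W@(1,2) -> caps B=0 W=0
Move 5: B@(1,3) -> caps B=0 W=0
Move 6: W@(2,3) -> caps B=0 W=1
Move 7: B@(3,1) -> caps B=0 W=1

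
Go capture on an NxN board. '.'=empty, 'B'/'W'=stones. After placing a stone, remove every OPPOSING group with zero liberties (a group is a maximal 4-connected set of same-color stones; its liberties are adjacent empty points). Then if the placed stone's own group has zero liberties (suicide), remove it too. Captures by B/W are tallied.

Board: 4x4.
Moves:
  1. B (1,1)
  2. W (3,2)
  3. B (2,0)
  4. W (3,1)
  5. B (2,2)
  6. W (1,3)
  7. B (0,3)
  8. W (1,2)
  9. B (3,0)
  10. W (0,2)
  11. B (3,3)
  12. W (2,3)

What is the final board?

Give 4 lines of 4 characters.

Answer: ..W.
.BWW
B.BW
BWW.

Derivation:
Move 1: B@(1,1) -> caps B=0 W=0
Move 2: W@(3,2) -> caps B=0 W=0
Move 3: B@(2,0) -> caps B=0 W=0
Move 4: W@(3,1) -> caps B=0 W=0
Move 5: B@(2,2) -> caps B=0 W=0
Move 6: W@(1,3) -> caps B=0 W=0
Move 7: B@(0,3) -> caps B=0 W=0
Move 8: W@(1,2) -> caps B=0 W=0
Move 9: B@(3,0) -> caps B=0 W=0
Move 10: W@(0,2) -> caps B=0 W=1
Move 11: B@(3,3) -> caps B=0 W=1
Move 12: W@(2,3) -> caps B=0 W=2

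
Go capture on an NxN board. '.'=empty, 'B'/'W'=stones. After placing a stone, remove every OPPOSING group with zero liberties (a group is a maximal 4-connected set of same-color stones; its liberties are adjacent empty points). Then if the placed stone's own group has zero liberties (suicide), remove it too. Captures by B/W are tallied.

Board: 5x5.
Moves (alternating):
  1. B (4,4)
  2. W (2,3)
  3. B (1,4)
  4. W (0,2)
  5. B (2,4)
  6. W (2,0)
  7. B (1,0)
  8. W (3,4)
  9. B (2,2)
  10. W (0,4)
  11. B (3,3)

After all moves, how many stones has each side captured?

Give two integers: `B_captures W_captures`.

Answer: 1 0

Derivation:
Move 1: B@(4,4) -> caps B=0 W=0
Move 2: W@(2,3) -> caps B=0 W=0
Move 3: B@(1,4) -> caps B=0 W=0
Move 4: W@(0,2) -> caps B=0 W=0
Move 5: B@(2,4) -> caps B=0 W=0
Move 6: W@(2,0) -> caps B=0 W=0
Move 7: B@(1,0) -> caps B=0 W=0
Move 8: W@(3,4) -> caps B=0 W=0
Move 9: B@(2,2) -> caps B=0 W=0
Move 10: W@(0,4) -> caps B=0 W=0
Move 11: B@(3,3) -> caps B=1 W=0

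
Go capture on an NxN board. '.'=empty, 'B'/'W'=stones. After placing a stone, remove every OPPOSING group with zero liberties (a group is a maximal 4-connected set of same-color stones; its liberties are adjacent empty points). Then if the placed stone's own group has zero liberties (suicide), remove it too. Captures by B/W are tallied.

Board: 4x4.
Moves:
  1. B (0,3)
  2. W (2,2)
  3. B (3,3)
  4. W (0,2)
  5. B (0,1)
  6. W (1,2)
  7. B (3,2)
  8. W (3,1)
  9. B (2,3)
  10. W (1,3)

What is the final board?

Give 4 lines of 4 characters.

Answer: .BW.
..WW
..W.
.W..

Derivation:
Move 1: B@(0,3) -> caps B=0 W=0
Move 2: W@(2,2) -> caps B=0 W=0
Move 3: B@(3,3) -> caps B=0 W=0
Move 4: W@(0,2) -> caps B=0 W=0
Move 5: B@(0,1) -> caps B=0 W=0
Move 6: W@(1,2) -> caps B=0 W=0
Move 7: B@(3,2) -> caps B=0 W=0
Move 8: W@(3,1) -> caps B=0 W=0
Move 9: B@(2,3) -> caps B=0 W=0
Move 10: W@(1,3) -> caps B=0 W=4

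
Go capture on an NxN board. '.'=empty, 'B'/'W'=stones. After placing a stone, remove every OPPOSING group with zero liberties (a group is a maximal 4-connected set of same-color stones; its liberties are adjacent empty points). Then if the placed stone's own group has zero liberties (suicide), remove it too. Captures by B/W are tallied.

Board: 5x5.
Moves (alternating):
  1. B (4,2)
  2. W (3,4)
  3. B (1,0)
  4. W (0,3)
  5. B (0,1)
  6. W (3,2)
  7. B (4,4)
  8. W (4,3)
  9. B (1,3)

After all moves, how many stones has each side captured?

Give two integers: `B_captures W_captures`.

Answer: 0 1

Derivation:
Move 1: B@(4,2) -> caps B=0 W=0
Move 2: W@(3,4) -> caps B=0 W=0
Move 3: B@(1,0) -> caps B=0 W=0
Move 4: W@(0,3) -> caps B=0 W=0
Move 5: B@(0,1) -> caps B=0 W=0
Move 6: W@(3,2) -> caps B=0 W=0
Move 7: B@(4,4) -> caps B=0 W=0
Move 8: W@(4,3) -> caps B=0 W=1
Move 9: B@(1,3) -> caps B=0 W=1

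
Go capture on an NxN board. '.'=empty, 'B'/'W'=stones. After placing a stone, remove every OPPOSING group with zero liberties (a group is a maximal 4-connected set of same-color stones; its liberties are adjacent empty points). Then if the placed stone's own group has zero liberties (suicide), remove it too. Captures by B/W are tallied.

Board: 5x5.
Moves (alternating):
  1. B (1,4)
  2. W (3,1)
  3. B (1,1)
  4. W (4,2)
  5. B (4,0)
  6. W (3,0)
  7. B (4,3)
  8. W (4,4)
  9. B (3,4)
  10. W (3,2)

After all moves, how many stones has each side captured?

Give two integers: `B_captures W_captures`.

Move 1: B@(1,4) -> caps B=0 W=0
Move 2: W@(3,1) -> caps B=0 W=0
Move 3: B@(1,1) -> caps B=0 W=0
Move 4: W@(4,2) -> caps B=0 W=0
Move 5: B@(4,0) -> caps B=0 W=0
Move 6: W@(3,0) -> caps B=0 W=0
Move 7: B@(4,3) -> caps B=0 W=0
Move 8: W@(4,4) -> caps B=0 W=0
Move 9: B@(3,4) -> caps B=1 W=0
Move 10: W@(3,2) -> caps B=1 W=0

Answer: 1 0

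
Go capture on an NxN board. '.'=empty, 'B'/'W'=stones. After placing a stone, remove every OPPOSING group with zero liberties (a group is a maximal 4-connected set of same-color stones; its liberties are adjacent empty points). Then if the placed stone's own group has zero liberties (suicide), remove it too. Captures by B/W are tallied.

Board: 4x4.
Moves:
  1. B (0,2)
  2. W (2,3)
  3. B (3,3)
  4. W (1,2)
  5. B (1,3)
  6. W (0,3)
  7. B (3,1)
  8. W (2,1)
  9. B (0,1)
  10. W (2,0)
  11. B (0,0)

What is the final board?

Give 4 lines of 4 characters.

Move 1: B@(0,2) -> caps B=0 W=0
Move 2: W@(2,3) -> caps B=0 W=0
Move 3: B@(3,3) -> caps B=0 W=0
Move 4: W@(1,2) -> caps B=0 W=0
Move 5: B@(1,3) -> caps B=0 W=0
Move 6: W@(0,3) -> caps B=0 W=1
Move 7: B@(3,1) -> caps B=0 W=1
Move 8: W@(2,1) -> caps B=0 W=1
Move 9: B@(0,1) -> caps B=0 W=1
Move 10: W@(2,0) -> caps B=0 W=1
Move 11: B@(0,0) -> caps B=0 W=1

Answer: BBBW
..W.
WW.W
.B.B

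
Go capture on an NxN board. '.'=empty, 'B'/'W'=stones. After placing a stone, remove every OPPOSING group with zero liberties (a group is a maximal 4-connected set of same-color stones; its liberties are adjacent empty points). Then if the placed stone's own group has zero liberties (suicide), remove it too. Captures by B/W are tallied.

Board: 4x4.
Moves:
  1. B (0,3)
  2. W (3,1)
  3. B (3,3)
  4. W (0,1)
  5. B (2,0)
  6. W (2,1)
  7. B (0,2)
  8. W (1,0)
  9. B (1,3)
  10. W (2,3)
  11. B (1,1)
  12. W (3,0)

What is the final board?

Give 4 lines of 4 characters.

Answer: .WBB
WB.B
.W.W
WW.B

Derivation:
Move 1: B@(0,3) -> caps B=0 W=0
Move 2: W@(3,1) -> caps B=0 W=0
Move 3: B@(3,3) -> caps B=0 W=0
Move 4: W@(0,1) -> caps B=0 W=0
Move 5: B@(2,0) -> caps B=0 W=0
Move 6: W@(2,1) -> caps B=0 W=0
Move 7: B@(0,2) -> caps B=0 W=0
Move 8: W@(1,0) -> caps B=0 W=0
Move 9: B@(1,3) -> caps B=0 W=0
Move 10: W@(2,3) -> caps B=0 W=0
Move 11: B@(1,1) -> caps B=0 W=0
Move 12: W@(3,0) -> caps B=0 W=1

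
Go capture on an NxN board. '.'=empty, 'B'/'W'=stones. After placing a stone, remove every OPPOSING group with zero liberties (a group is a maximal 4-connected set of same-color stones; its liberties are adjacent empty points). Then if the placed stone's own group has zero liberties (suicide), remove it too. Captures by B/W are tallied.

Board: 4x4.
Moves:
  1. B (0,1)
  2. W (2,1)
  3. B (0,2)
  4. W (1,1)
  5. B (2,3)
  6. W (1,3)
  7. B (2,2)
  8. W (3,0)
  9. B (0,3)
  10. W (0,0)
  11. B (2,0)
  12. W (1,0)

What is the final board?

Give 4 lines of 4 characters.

Answer: WBBB
WW.W
.WBB
W...

Derivation:
Move 1: B@(0,1) -> caps B=0 W=0
Move 2: W@(2,1) -> caps B=0 W=0
Move 3: B@(0,2) -> caps B=0 W=0
Move 4: W@(1,1) -> caps B=0 W=0
Move 5: B@(2,3) -> caps B=0 W=0
Move 6: W@(1,3) -> caps B=0 W=0
Move 7: B@(2,2) -> caps B=0 W=0
Move 8: W@(3,0) -> caps B=0 W=0
Move 9: B@(0,3) -> caps B=0 W=0
Move 10: W@(0,0) -> caps B=0 W=0
Move 11: B@(2,0) -> caps B=0 W=0
Move 12: W@(1,0) -> caps B=0 W=1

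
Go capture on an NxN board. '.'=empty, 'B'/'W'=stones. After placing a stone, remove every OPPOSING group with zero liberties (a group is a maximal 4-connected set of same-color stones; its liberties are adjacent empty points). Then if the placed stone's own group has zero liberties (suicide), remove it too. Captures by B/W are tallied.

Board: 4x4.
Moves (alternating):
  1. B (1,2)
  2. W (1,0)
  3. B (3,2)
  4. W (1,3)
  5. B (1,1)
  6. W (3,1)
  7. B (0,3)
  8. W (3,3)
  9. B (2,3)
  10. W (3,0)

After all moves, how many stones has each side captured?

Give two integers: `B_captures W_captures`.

Answer: 2 0

Derivation:
Move 1: B@(1,2) -> caps B=0 W=0
Move 2: W@(1,0) -> caps B=0 W=0
Move 3: B@(3,2) -> caps B=0 W=0
Move 4: W@(1,3) -> caps B=0 W=0
Move 5: B@(1,1) -> caps B=0 W=0
Move 6: W@(3,1) -> caps B=0 W=0
Move 7: B@(0,3) -> caps B=0 W=0
Move 8: W@(3,3) -> caps B=0 W=0
Move 9: B@(2,3) -> caps B=2 W=0
Move 10: W@(3,0) -> caps B=2 W=0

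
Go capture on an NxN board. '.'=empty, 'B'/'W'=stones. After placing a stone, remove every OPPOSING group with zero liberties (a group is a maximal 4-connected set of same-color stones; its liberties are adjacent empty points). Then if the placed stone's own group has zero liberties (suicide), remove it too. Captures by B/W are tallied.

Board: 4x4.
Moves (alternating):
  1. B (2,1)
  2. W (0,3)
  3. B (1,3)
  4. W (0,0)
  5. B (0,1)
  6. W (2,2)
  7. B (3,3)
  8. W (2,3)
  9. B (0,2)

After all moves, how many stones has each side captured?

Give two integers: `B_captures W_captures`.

Answer: 1 0

Derivation:
Move 1: B@(2,1) -> caps B=0 W=0
Move 2: W@(0,3) -> caps B=0 W=0
Move 3: B@(1,3) -> caps B=0 W=0
Move 4: W@(0,0) -> caps B=0 W=0
Move 5: B@(0,1) -> caps B=0 W=0
Move 6: W@(2,2) -> caps B=0 W=0
Move 7: B@(3,3) -> caps B=0 W=0
Move 8: W@(2,3) -> caps B=0 W=0
Move 9: B@(0,2) -> caps B=1 W=0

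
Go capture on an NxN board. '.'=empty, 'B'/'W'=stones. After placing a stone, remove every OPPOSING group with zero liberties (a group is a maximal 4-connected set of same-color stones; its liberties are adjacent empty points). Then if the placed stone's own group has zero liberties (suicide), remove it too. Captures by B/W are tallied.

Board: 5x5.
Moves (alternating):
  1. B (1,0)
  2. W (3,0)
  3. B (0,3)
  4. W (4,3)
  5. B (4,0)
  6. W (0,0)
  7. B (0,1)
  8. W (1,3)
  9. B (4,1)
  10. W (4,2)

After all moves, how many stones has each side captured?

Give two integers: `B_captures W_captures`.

Answer: 1 0

Derivation:
Move 1: B@(1,0) -> caps B=0 W=0
Move 2: W@(3,0) -> caps B=0 W=0
Move 3: B@(0,3) -> caps B=0 W=0
Move 4: W@(4,3) -> caps B=0 W=0
Move 5: B@(4,0) -> caps B=0 W=0
Move 6: W@(0,0) -> caps B=0 W=0
Move 7: B@(0,1) -> caps B=1 W=0
Move 8: W@(1,3) -> caps B=1 W=0
Move 9: B@(4,1) -> caps B=1 W=0
Move 10: W@(4,2) -> caps B=1 W=0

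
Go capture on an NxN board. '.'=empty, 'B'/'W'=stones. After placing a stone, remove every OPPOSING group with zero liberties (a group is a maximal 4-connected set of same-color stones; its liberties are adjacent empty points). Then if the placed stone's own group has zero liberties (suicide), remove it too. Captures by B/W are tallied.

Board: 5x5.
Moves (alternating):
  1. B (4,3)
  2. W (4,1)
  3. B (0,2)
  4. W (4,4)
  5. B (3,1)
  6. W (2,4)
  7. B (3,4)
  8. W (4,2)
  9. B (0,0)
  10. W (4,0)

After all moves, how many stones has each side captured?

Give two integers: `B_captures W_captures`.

Move 1: B@(4,3) -> caps B=0 W=0
Move 2: W@(4,1) -> caps B=0 W=0
Move 3: B@(0,2) -> caps B=0 W=0
Move 4: W@(4,4) -> caps B=0 W=0
Move 5: B@(3,1) -> caps B=0 W=0
Move 6: W@(2,4) -> caps B=0 W=0
Move 7: B@(3,4) -> caps B=1 W=0
Move 8: W@(4,2) -> caps B=1 W=0
Move 9: B@(0,0) -> caps B=1 W=0
Move 10: W@(4,0) -> caps B=1 W=0

Answer: 1 0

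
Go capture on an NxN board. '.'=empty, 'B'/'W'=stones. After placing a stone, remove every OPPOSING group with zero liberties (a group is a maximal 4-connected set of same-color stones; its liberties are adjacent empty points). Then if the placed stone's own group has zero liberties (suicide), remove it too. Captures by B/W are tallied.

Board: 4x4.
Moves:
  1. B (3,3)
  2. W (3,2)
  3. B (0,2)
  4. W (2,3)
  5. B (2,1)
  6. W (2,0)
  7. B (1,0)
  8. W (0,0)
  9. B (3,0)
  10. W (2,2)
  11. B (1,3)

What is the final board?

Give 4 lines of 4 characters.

Answer: W.B.
B..B
.BWW
B.W.

Derivation:
Move 1: B@(3,3) -> caps B=0 W=0
Move 2: W@(3,2) -> caps B=0 W=0
Move 3: B@(0,2) -> caps B=0 W=0
Move 4: W@(2,3) -> caps B=0 W=1
Move 5: B@(2,1) -> caps B=0 W=1
Move 6: W@(2,0) -> caps B=0 W=1
Move 7: B@(1,0) -> caps B=0 W=1
Move 8: W@(0,0) -> caps B=0 W=1
Move 9: B@(3,0) -> caps B=1 W=1
Move 10: W@(2,2) -> caps B=1 W=1
Move 11: B@(1,3) -> caps B=1 W=1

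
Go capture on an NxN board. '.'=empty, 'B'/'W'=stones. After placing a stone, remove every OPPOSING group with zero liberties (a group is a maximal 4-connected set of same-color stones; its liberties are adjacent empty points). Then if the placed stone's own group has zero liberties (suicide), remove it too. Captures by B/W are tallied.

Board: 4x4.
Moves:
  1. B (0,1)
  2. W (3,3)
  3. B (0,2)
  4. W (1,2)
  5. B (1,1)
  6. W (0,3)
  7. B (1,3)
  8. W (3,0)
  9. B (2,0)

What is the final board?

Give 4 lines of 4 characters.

Answer: .BB.
.BWB
B...
W..W

Derivation:
Move 1: B@(0,1) -> caps B=0 W=0
Move 2: W@(3,3) -> caps B=0 W=0
Move 3: B@(0,2) -> caps B=0 W=0
Move 4: W@(1,2) -> caps B=0 W=0
Move 5: B@(1,1) -> caps B=0 W=0
Move 6: W@(0,3) -> caps B=0 W=0
Move 7: B@(1,3) -> caps B=1 W=0
Move 8: W@(3,0) -> caps B=1 W=0
Move 9: B@(2,0) -> caps B=1 W=0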